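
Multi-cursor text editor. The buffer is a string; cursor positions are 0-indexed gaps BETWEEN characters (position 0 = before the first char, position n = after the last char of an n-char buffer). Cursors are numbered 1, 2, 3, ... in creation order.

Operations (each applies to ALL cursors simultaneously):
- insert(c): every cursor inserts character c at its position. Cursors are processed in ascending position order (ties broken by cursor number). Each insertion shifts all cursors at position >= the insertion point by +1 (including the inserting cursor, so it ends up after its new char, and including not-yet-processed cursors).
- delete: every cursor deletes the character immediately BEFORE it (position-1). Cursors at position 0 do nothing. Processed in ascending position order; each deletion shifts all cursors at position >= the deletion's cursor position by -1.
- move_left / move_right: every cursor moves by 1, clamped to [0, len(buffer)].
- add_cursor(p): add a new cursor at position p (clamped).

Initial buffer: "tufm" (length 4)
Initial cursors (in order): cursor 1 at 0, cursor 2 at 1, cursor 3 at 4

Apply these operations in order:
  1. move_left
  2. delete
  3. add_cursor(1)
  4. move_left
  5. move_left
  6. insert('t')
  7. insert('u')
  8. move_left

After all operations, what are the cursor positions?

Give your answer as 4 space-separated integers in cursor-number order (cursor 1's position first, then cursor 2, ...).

Answer: 7 7 7 7

Derivation:
After op 1 (move_left): buffer="tufm" (len 4), cursors c1@0 c2@0 c3@3, authorship ....
After op 2 (delete): buffer="tum" (len 3), cursors c1@0 c2@0 c3@2, authorship ...
After op 3 (add_cursor(1)): buffer="tum" (len 3), cursors c1@0 c2@0 c4@1 c3@2, authorship ...
After op 4 (move_left): buffer="tum" (len 3), cursors c1@0 c2@0 c4@0 c3@1, authorship ...
After op 5 (move_left): buffer="tum" (len 3), cursors c1@0 c2@0 c3@0 c4@0, authorship ...
After op 6 (insert('t')): buffer="tttttum" (len 7), cursors c1@4 c2@4 c3@4 c4@4, authorship 1234...
After op 7 (insert('u')): buffer="ttttuuuutum" (len 11), cursors c1@8 c2@8 c3@8 c4@8, authorship 12341234...
After op 8 (move_left): buffer="ttttuuuutum" (len 11), cursors c1@7 c2@7 c3@7 c4@7, authorship 12341234...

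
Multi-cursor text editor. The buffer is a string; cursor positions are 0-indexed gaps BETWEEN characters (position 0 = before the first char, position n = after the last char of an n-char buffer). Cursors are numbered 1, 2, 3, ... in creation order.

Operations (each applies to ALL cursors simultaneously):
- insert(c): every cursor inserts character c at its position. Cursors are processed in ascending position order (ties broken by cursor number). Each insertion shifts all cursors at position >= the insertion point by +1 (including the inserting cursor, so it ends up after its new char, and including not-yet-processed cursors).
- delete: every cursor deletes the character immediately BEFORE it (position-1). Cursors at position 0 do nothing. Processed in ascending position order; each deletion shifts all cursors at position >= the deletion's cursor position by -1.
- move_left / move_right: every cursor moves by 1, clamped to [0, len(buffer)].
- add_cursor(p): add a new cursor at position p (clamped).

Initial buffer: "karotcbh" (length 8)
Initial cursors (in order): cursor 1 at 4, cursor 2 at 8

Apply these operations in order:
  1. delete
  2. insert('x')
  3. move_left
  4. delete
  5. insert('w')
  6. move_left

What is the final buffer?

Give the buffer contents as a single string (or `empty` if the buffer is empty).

After op 1 (delete): buffer="kartcb" (len 6), cursors c1@3 c2@6, authorship ......
After op 2 (insert('x')): buffer="karxtcbx" (len 8), cursors c1@4 c2@8, authorship ...1...2
After op 3 (move_left): buffer="karxtcbx" (len 8), cursors c1@3 c2@7, authorship ...1...2
After op 4 (delete): buffer="kaxtcx" (len 6), cursors c1@2 c2@5, authorship ..1..2
After op 5 (insert('w')): buffer="kawxtcwx" (len 8), cursors c1@3 c2@7, authorship ..11..22
After op 6 (move_left): buffer="kawxtcwx" (len 8), cursors c1@2 c2@6, authorship ..11..22

Answer: kawxtcwx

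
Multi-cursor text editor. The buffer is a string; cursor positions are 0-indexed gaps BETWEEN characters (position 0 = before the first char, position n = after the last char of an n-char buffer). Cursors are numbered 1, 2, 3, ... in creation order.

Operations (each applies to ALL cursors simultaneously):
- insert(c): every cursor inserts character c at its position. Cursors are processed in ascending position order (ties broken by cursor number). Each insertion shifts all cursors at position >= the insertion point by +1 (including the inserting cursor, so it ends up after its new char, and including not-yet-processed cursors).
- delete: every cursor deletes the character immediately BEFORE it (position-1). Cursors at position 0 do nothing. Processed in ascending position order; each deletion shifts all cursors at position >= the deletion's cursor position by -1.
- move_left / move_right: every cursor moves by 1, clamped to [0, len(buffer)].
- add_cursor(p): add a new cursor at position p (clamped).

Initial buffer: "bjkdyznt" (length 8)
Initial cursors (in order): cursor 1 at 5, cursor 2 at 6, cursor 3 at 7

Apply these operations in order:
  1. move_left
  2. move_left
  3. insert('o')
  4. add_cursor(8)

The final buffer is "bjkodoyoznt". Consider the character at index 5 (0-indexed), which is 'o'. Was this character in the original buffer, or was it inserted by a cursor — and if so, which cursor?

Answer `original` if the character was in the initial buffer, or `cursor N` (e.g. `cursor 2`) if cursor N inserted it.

Answer: cursor 2

Derivation:
After op 1 (move_left): buffer="bjkdyznt" (len 8), cursors c1@4 c2@5 c3@6, authorship ........
After op 2 (move_left): buffer="bjkdyznt" (len 8), cursors c1@3 c2@4 c3@5, authorship ........
After op 3 (insert('o')): buffer="bjkodoyoznt" (len 11), cursors c1@4 c2@6 c3@8, authorship ...1.2.3...
After op 4 (add_cursor(8)): buffer="bjkodoyoznt" (len 11), cursors c1@4 c2@6 c3@8 c4@8, authorship ...1.2.3...
Authorship (.=original, N=cursor N): . . . 1 . 2 . 3 . . .
Index 5: author = 2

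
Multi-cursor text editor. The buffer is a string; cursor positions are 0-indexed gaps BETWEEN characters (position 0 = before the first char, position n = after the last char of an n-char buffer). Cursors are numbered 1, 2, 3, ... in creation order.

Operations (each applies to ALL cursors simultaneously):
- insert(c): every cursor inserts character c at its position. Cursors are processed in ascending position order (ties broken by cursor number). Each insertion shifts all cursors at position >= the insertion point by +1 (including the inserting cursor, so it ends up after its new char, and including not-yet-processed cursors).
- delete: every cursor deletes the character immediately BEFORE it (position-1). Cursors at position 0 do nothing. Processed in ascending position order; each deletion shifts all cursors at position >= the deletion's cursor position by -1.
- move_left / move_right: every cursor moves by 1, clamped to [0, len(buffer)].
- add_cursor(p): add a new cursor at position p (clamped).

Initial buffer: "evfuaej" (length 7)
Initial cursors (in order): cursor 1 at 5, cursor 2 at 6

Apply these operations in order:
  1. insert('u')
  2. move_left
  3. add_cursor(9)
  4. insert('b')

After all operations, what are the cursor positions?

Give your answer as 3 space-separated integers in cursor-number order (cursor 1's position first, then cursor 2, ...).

Answer: 6 9 12

Derivation:
After op 1 (insert('u')): buffer="evfuaueuj" (len 9), cursors c1@6 c2@8, authorship .....1.2.
After op 2 (move_left): buffer="evfuaueuj" (len 9), cursors c1@5 c2@7, authorship .....1.2.
After op 3 (add_cursor(9)): buffer="evfuaueuj" (len 9), cursors c1@5 c2@7 c3@9, authorship .....1.2.
After op 4 (insert('b')): buffer="evfuabuebujb" (len 12), cursors c1@6 c2@9 c3@12, authorship .....11.22.3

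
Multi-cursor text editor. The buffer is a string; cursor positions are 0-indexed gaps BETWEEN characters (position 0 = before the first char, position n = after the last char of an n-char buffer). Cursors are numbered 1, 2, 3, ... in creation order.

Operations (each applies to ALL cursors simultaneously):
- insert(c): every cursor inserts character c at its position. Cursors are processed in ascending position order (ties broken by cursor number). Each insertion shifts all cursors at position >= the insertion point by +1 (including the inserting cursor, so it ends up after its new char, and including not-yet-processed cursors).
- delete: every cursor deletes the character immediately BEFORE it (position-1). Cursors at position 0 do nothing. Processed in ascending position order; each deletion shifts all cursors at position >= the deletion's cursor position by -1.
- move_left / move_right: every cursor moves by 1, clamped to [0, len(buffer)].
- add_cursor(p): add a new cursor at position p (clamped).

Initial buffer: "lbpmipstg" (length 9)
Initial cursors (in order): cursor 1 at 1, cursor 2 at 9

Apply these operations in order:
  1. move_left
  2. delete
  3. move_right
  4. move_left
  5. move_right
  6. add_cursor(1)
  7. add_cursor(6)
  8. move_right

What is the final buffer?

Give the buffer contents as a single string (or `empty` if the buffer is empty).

After op 1 (move_left): buffer="lbpmipstg" (len 9), cursors c1@0 c2@8, authorship .........
After op 2 (delete): buffer="lbpmipsg" (len 8), cursors c1@0 c2@7, authorship ........
After op 3 (move_right): buffer="lbpmipsg" (len 8), cursors c1@1 c2@8, authorship ........
After op 4 (move_left): buffer="lbpmipsg" (len 8), cursors c1@0 c2@7, authorship ........
After op 5 (move_right): buffer="lbpmipsg" (len 8), cursors c1@1 c2@8, authorship ........
After op 6 (add_cursor(1)): buffer="lbpmipsg" (len 8), cursors c1@1 c3@1 c2@8, authorship ........
After op 7 (add_cursor(6)): buffer="lbpmipsg" (len 8), cursors c1@1 c3@1 c4@6 c2@8, authorship ........
After op 8 (move_right): buffer="lbpmipsg" (len 8), cursors c1@2 c3@2 c4@7 c2@8, authorship ........

Answer: lbpmipsg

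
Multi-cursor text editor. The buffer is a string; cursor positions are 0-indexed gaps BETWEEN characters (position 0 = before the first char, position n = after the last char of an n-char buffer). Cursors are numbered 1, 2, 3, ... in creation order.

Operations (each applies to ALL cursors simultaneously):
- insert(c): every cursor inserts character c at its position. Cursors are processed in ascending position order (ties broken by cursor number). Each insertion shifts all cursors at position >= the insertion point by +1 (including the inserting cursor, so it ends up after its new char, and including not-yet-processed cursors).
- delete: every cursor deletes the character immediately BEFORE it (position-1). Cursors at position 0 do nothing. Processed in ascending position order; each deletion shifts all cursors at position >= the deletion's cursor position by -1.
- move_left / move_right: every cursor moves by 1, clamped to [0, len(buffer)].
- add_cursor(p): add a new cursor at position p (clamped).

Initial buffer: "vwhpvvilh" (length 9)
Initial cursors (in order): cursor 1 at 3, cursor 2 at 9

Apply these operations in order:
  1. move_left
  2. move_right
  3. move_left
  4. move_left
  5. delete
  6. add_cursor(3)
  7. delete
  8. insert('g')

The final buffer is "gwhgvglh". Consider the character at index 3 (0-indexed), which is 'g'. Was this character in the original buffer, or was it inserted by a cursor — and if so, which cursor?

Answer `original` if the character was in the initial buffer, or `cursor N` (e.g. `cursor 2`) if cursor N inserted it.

After op 1 (move_left): buffer="vwhpvvilh" (len 9), cursors c1@2 c2@8, authorship .........
After op 2 (move_right): buffer="vwhpvvilh" (len 9), cursors c1@3 c2@9, authorship .........
After op 3 (move_left): buffer="vwhpvvilh" (len 9), cursors c1@2 c2@8, authorship .........
After op 4 (move_left): buffer="vwhpvvilh" (len 9), cursors c1@1 c2@7, authorship .........
After op 5 (delete): buffer="whpvvlh" (len 7), cursors c1@0 c2@5, authorship .......
After op 6 (add_cursor(3)): buffer="whpvvlh" (len 7), cursors c1@0 c3@3 c2@5, authorship .......
After op 7 (delete): buffer="whvlh" (len 5), cursors c1@0 c3@2 c2@3, authorship .....
After op 8 (insert('g')): buffer="gwhgvglh" (len 8), cursors c1@1 c3@4 c2@6, authorship 1..3.2..
Authorship (.=original, N=cursor N): 1 . . 3 . 2 . .
Index 3: author = 3

Answer: cursor 3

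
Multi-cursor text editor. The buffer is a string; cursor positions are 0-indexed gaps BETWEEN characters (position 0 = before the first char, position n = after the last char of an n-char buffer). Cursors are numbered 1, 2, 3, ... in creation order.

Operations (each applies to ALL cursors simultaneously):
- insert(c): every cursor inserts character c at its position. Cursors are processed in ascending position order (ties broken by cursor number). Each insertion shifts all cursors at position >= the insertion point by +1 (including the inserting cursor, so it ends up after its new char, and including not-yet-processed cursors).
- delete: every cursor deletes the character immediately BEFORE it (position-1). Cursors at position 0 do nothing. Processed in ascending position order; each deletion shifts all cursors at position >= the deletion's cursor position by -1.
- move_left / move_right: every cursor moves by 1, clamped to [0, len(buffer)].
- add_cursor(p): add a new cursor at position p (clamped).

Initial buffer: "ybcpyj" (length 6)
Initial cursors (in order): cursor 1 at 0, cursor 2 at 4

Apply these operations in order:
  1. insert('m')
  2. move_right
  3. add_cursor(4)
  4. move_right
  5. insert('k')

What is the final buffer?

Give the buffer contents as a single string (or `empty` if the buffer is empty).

Answer: mybkcpkmyjk

Derivation:
After op 1 (insert('m')): buffer="mybcpmyj" (len 8), cursors c1@1 c2@6, authorship 1....2..
After op 2 (move_right): buffer="mybcpmyj" (len 8), cursors c1@2 c2@7, authorship 1....2..
After op 3 (add_cursor(4)): buffer="mybcpmyj" (len 8), cursors c1@2 c3@4 c2@7, authorship 1....2..
After op 4 (move_right): buffer="mybcpmyj" (len 8), cursors c1@3 c3@5 c2@8, authorship 1....2..
After op 5 (insert('k')): buffer="mybkcpkmyjk" (len 11), cursors c1@4 c3@7 c2@11, authorship 1..1..32..2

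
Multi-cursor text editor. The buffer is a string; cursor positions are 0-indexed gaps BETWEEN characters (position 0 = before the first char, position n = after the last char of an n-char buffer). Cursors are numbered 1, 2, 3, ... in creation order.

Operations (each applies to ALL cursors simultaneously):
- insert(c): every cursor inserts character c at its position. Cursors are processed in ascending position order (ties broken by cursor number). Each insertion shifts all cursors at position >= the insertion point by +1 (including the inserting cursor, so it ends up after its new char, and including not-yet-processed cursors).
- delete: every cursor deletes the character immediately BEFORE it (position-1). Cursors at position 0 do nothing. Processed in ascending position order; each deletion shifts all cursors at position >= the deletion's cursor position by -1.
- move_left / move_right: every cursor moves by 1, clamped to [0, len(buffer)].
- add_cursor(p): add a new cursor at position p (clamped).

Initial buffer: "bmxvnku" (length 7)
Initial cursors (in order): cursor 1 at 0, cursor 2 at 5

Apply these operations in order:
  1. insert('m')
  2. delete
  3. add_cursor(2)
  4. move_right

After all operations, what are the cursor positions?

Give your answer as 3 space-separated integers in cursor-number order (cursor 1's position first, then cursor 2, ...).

After op 1 (insert('m')): buffer="mbmxvnmku" (len 9), cursors c1@1 c2@7, authorship 1.....2..
After op 2 (delete): buffer="bmxvnku" (len 7), cursors c1@0 c2@5, authorship .......
After op 3 (add_cursor(2)): buffer="bmxvnku" (len 7), cursors c1@0 c3@2 c2@5, authorship .......
After op 4 (move_right): buffer="bmxvnku" (len 7), cursors c1@1 c3@3 c2@6, authorship .......

Answer: 1 6 3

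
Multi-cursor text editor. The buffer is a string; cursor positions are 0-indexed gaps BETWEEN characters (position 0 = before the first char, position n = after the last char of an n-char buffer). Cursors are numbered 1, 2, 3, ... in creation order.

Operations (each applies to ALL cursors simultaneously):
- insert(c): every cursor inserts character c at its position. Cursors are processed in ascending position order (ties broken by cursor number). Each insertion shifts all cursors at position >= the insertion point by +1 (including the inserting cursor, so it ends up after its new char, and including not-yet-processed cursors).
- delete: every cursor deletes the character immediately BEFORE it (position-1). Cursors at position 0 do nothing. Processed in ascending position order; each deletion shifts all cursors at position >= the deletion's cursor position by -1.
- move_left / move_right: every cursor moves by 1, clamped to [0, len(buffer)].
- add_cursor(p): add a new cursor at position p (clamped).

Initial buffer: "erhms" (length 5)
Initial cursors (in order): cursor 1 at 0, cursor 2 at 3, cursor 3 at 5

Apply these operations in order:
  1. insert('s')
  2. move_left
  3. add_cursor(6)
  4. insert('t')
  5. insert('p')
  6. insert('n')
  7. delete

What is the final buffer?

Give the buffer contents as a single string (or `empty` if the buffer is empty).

After op 1 (insert('s')): buffer="serhsmss" (len 8), cursors c1@1 c2@5 c3@8, authorship 1...2..3
After op 2 (move_left): buffer="serhsmss" (len 8), cursors c1@0 c2@4 c3@7, authorship 1...2..3
After op 3 (add_cursor(6)): buffer="serhsmss" (len 8), cursors c1@0 c2@4 c4@6 c3@7, authorship 1...2..3
After op 4 (insert('t')): buffer="tserhtsmtsts" (len 12), cursors c1@1 c2@6 c4@9 c3@11, authorship 11...22.4.33
After op 5 (insert('p')): buffer="tpserhtpsmtpstps" (len 16), cursors c1@2 c2@8 c4@12 c3@15, authorship 111...222.44.333
After op 6 (insert('n')): buffer="tpnserhtpnsmtpnstpns" (len 20), cursors c1@3 c2@10 c4@15 c3@19, authorship 1111...2222.444.3333
After op 7 (delete): buffer="tpserhtpsmtpstps" (len 16), cursors c1@2 c2@8 c4@12 c3@15, authorship 111...222.44.333

Answer: tpserhtpsmtpstps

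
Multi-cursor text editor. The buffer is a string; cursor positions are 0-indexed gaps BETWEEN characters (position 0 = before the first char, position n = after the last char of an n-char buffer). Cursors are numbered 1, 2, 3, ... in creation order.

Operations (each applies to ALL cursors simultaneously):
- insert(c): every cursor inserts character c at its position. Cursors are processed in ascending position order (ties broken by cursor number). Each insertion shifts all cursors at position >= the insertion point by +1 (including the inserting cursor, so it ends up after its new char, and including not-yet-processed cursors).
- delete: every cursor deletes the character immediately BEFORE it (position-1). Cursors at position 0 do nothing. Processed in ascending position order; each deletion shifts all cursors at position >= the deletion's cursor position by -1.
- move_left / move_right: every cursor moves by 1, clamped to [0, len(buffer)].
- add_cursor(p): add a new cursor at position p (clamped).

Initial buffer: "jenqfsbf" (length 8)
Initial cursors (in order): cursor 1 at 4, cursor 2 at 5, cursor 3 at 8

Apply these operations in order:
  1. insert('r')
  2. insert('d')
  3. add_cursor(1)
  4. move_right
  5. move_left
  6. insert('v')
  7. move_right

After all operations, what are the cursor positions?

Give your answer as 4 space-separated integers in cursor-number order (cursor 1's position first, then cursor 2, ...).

Answer: 9 13 18 3

Derivation:
After op 1 (insert('r')): buffer="jenqrfrsbfr" (len 11), cursors c1@5 c2@7 c3@11, authorship ....1.2...3
After op 2 (insert('d')): buffer="jenqrdfrdsbfrd" (len 14), cursors c1@6 c2@9 c3@14, authorship ....11.22...33
After op 3 (add_cursor(1)): buffer="jenqrdfrdsbfrd" (len 14), cursors c4@1 c1@6 c2@9 c3@14, authorship ....11.22...33
After op 4 (move_right): buffer="jenqrdfrdsbfrd" (len 14), cursors c4@2 c1@7 c2@10 c3@14, authorship ....11.22...33
After op 5 (move_left): buffer="jenqrdfrdsbfrd" (len 14), cursors c4@1 c1@6 c2@9 c3@13, authorship ....11.22...33
After op 6 (insert('v')): buffer="jvenqrdvfrdvsbfrvd" (len 18), cursors c4@2 c1@8 c2@12 c3@17, authorship .4...111.222...333
After op 7 (move_right): buffer="jvenqrdvfrdvsbfrvd" (len 18), cursors c4@3 c1@9 c2@13 c3@18, authorship .4...111.222...333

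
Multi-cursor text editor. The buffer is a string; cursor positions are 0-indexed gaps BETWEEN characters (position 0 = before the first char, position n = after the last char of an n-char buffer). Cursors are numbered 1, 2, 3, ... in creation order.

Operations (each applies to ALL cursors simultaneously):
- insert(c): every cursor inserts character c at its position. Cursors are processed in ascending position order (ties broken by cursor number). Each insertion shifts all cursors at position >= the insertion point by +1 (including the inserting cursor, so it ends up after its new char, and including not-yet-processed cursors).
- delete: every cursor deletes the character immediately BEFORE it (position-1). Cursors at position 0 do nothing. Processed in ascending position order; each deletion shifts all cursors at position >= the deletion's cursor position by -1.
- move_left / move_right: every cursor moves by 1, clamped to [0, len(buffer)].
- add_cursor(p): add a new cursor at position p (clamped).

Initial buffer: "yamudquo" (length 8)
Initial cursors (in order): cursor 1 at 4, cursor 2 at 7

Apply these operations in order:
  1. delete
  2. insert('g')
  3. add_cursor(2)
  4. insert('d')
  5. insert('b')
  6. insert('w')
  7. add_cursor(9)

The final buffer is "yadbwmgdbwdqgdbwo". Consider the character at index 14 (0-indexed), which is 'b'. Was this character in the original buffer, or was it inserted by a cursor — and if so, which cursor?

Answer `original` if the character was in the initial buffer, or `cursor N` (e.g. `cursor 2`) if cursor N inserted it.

Answer: cursor 2

Derivation:
After op 1 (delete): buffer="yamdqo" (len 6), cursors c1@3 c2@5, authorship ......
After op 2 (insert('g')): buffer="yamgdqgo" (len 8), cursors c1@4 c2@7, authorship ...1..2.
After op 3 (add_cursor(2)): buffer="yamgdqgo" (len 8), cursors c3@2 c1@4 c2@7, authorship ...1..2.
After op 4 (insert('d')): buffer="yadmgddqgdo" (len 11), cursors c3@3 c1@6 c2@10, authorship ..3.11..22.
After op 5 (insert('b')): buffer="yadbmgdbdqgdbo" (len 14), cursors c3@4 c1@8 c2@13, authorship ..33.111..222.
After op 6 (insert('w')): buffer="yadbwmgdbwdqgdbwo" (len 17), cursors c3@5 c1@10 c2@16, authorship ..333.1111..2222.
After op 7 (add_cursor(9)): buffer="yadbwmgdbwdqgdbwo" (len 17), cursors c3@5 c4@9 c1@10 c2@16, authorship ..333.1111..2222.
Authorship (.=original, N=cursor N): . . 3 3 3 . 1 1 1 1 . . 2 2 2 2 .
Index 14: author = 2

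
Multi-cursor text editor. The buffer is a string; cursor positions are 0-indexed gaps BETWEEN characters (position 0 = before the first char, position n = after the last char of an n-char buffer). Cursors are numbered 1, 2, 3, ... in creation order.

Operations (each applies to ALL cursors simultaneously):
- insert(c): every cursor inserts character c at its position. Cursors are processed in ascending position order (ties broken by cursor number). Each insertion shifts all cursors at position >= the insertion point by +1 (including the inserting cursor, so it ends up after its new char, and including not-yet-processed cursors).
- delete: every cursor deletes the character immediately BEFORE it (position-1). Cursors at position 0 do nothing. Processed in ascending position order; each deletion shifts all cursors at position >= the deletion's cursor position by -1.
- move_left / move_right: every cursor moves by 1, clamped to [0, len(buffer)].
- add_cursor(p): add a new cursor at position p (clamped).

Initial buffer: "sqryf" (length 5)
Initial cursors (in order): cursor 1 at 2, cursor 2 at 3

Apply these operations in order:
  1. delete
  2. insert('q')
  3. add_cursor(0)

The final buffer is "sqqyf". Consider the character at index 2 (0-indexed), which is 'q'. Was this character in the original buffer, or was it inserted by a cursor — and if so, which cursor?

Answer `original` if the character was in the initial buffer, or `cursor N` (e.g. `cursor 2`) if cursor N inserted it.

Answer: cursor 2

Derivation:
After op 1 (delete): buffer="syf" (len 3), cursors c1@1 c2@1, authorship ...
After op 2 (insert('q')): buffer="sqqyf" (len 5), cursors c1@3 c2@3, authorship .12..
After op 3 (add_cursor(0)): buffer="sqqyf" (len 5), cursors c3@0 c1@3 c2@3, authorship .12..
Authorship (.=original, N=cursor N): . 1 2 . .
Index 2: author = 2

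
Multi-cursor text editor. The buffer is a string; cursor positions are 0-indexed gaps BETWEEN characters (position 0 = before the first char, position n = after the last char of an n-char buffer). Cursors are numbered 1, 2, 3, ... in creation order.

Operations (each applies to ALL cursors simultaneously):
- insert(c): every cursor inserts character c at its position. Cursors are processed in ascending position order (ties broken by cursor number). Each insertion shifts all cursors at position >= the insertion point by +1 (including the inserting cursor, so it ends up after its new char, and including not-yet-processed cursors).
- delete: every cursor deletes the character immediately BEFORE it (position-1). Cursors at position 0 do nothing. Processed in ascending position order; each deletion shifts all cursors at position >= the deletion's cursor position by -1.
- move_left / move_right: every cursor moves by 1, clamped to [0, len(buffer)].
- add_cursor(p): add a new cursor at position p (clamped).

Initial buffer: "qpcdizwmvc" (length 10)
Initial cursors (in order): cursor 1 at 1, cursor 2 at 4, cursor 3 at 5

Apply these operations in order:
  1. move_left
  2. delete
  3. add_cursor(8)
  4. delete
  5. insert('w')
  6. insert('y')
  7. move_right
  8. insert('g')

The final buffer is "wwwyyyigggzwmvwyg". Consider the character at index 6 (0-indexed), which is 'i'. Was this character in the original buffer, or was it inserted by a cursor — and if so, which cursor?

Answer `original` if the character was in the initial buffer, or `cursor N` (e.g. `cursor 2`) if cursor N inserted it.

After op 1 (move_left): buffer="qpcdizwmvc" (len 10), cursors c1@0 c2@3 c3@4, authorship ..........
After op 2 (delete): buffer="qpizwmvc" (len 8), cursors c1@0 c2@2 c3@2, authorship ........
After op 3 (add_cursor(8)): buffer="qpizwmvc" (len 8), cursors c1@0 c2@2 c3@2 c4@8, authorship ........
After op 4 (delete): buffer="izwmv" (len 5), cursors c1@0 c2@0 c3@0 c4@5, authorship .....
After op 5 (insert('w')): buffer="wwwizwmvw" (len 9), cursors c1@3 c2@3 c3@3 c4@9, authorship 123.....4
After op 6 (insert('y')): buffer="wwwyyyizwmvwy" (len 13), cursors c1@6 c2@6 c3@6 c4@13, authorship 123123.....44
After op 7 (move_right): buffer="wwwyyyizwmvwy" (len 13), cursors c1@7 c2@7 c3@7 c4@13, authorship 123123.....44
After op 8 (insert('g')): buffer="wwwyyyigggzwmvwyg" (len 17), cursors c1@10 c2@10 c3@10 c4@17, authorship 123123.123....444
Authorship (.=original, N=cursor N): 1 2 3 1 2 3 . 1 2 3 . . . . 4 4 4
Index 6: author = original

Answer: original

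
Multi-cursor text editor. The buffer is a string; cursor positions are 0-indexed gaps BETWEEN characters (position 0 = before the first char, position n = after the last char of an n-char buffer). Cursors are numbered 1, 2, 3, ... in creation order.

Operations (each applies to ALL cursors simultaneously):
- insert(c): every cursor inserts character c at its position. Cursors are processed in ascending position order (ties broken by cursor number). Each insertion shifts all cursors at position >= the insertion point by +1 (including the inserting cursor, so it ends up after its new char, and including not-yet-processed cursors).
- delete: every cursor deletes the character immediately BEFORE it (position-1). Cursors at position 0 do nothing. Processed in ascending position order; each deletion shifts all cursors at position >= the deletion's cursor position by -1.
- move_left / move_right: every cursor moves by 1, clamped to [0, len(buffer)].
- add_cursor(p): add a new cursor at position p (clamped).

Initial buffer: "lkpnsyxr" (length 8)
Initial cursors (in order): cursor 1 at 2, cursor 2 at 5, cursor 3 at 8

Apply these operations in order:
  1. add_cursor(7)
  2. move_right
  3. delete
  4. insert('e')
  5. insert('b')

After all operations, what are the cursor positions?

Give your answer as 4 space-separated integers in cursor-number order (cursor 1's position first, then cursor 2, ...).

Answer: 4 12 12 12

Derivation:
After op 1 (add_cursor(7)): buffer="lkpnsyxr" (len 8), cursors c1@2 c2@5 c4@7 c3@8, authorship ........
After op 2 (move_right): buffer="lkpnsyxr" (len 8), cursors c1@3 c2@6 c3@8 c4@8, authorship ........
After op 3 (delete): buffer="lkns" (len 4), cursors c1@2 c2@4 c3@4 c4@4, authorship ....
After op 4 (insert('e')): buffer="lkenseee" (len 8), cursors c1@3 c2@8 c3@8 c4@8, authorship ..1..234
After op 5 (insert('b')): buffer="lkebnseeebbb" (len 12), cursors c1@4 c2@12 c3@12 c4@12, authorship ..11..234234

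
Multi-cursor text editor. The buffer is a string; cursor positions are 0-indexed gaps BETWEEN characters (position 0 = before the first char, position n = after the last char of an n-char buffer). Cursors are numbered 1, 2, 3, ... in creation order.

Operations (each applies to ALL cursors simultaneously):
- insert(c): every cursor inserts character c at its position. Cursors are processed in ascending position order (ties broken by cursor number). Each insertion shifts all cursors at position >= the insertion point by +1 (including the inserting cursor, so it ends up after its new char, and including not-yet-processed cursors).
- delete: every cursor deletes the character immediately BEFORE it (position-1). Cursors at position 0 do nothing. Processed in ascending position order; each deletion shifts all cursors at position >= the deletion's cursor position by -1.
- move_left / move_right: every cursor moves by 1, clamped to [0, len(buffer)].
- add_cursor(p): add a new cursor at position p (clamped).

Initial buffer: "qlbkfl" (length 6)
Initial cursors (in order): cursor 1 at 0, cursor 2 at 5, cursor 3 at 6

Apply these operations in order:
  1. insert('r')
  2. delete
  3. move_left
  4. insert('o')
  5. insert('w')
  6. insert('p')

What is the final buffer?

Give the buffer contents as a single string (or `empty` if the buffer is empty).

Answer: owpqlbkowpfowpl

Derivation:
After op 1 (insert('r')): buffer="rqlbkfrlr" (len 9), cursors c1@1 c2@7 c3@9, authorship 1.....2.3
After op 2 (delete): buffer="qlbkfl" (len 6), cursors c1@0 c2@5 c3@6, authorship ......
After op 3 (move_left): buffer="qlbkfl" (len 6), cursors c1@0 c2@4 c3@5, authorship ......
After op 4 (insert('o')): buffer="oqlbkofol" (len 9), cursors c1@1 c2@6 c3@8, authorship 1....2.3.
After op 5 (insert('w')): buffer="owqlbkowfowl" (len 12), cursors c1@2 c2@8 c3@11, authorship 11....22.33.
After op 6 (insert('p')): buffer="owpqlbkowpfowpl" (len 15), cursors c1@3 c2@10 c3@14, authorship 111....222.333.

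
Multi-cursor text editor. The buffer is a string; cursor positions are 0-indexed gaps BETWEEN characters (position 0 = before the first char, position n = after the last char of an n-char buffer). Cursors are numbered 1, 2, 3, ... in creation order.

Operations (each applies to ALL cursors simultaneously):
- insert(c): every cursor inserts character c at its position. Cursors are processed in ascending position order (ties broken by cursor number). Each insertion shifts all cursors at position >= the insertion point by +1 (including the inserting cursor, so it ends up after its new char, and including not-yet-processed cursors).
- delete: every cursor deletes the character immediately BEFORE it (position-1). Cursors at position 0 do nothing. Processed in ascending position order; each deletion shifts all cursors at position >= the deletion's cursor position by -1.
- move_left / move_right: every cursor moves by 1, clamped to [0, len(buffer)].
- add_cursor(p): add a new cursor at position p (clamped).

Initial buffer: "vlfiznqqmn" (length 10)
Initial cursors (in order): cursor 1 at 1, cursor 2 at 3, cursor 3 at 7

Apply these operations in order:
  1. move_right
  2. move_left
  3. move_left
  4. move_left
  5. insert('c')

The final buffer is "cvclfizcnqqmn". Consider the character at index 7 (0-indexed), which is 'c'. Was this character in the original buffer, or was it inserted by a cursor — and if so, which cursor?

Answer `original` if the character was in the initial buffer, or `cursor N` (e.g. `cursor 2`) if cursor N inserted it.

Answer: cursor 3

Derivation:
After op 1 (move_right): buffer="vlfiznqqmn" (len 10), cursors c1@2 c2@4 c3@8, authorship ..........
After op 2 (move_left): buffer="vlfiznqqmn" (len 10), cursors c1@1 c2@3 c3@7, authorship ..........
After op 3 (move_left): buffer="vlfiznqqmn" (len 10), cursors c1@0 c2@2 c3@6, authorship ..........
After op 4 (move_left): buffer="vlfiznqqmn" (len 10), cursors c1@0 c2@1 c3@5, authorship ..........
After op 5 (insert('c')): buffer="cvclfizcnqqmn" (len 13), cursors c1@1 c2@3 c3@8, authorship 1.2....3.....
Authorship (.=original, N=cursor N): 1 . 2 . . . . 3 . . . . .
Index 7: author = 3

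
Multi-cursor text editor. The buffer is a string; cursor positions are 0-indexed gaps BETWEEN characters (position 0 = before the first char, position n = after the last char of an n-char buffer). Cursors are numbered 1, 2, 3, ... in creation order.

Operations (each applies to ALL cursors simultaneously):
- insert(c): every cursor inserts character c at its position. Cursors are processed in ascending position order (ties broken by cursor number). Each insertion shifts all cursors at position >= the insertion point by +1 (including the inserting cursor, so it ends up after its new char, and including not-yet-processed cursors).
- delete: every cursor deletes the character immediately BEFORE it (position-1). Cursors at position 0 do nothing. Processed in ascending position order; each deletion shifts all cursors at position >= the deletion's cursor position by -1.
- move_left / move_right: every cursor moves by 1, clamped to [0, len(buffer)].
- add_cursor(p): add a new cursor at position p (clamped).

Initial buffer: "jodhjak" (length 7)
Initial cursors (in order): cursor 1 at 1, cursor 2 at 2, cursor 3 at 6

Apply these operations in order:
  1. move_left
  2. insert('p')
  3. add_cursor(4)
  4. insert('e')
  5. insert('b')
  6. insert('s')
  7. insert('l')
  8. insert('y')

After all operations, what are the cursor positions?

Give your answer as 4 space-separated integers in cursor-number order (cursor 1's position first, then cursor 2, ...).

After op 1 (move_left): buffer="jodhjak" (len 7), cursors c1@0 c2@1 c3@5, authorship .......
After op 2 (insert('p')): buffer="pjpodhjpak" (len 10), cursors c1@1 c2@3 c3@8, authorship 1.2....3..
After op 3 (add_cursor(4)): buffer="pjpodhjpak" (len 10), cursors c1@1 c2@3 c4@4 c3@8, authorship 1.2....3..
After op 4 (insert('e')): buffer="pejpeoedhjpeak" (len 14), cursors c1@2 c2@5 c4@7 c3@12, authorship 11.22.4...33..
After op 5 (insert('b')): buffer="pebjpeboebdhjpebak" (len 18), cursors c1@3 c2@7 c4@10 c3@16, authorship 111.222.44...333..
After op 6 (insert('s')): buffer="pebsjpebsoebsdhjpebsak" (len 22), cursors c1@4 c2@9 c4@13 c3@20, authorship 1111.2222.444...3333..
After op 7 (insert('l')): buffer="pebsljpebsloebsldhjpebslak" (len 26), cursors c1@5 c2@11 c4@16 c3@24, authorship 11111.22222.4444...33333..
After op 8 (insert('y')): buffer="pebslyjpebslyoebslydhjpebslyak" (len 30), cursors c1@6 c2@13 c4@19 c3@28, authorship 111111.222222.44444...333333..

Answer: 6 13 28 19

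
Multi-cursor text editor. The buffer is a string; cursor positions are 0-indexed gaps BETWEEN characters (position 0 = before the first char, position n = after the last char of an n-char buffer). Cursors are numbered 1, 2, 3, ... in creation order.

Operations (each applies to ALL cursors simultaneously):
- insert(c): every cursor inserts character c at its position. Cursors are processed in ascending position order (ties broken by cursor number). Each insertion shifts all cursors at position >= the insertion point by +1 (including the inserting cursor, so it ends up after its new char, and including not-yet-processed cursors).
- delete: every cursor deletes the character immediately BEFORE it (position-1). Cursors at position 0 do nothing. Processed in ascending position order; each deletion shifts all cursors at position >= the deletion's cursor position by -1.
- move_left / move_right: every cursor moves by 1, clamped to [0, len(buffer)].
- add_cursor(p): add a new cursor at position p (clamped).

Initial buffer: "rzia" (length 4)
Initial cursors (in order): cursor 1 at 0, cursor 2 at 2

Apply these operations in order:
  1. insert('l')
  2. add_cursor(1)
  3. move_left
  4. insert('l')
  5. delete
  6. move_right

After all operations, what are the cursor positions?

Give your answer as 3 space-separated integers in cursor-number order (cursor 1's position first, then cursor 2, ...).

Answer: 1 4 1

Derivation:
After op 1 (insert('l')): buffer="lrzlia" (len 6), cursors c1@1 c2@4, authorship 1..2..
After op 2 (add_cursor(1)): buffer="lrzlia" (len 6), cursors c1@1 c3@1 c2@4, authorship 1..2..
After op 3 (move_left): buffer="lrzlia" (len 6), cursors c1@0 c3@0 c2@3, authorship 1..2..
After op 4 (insert('l')): buffer="lllrzllia" (len 9), cursors c1@2 c3@2 c2@6, authorship 131..22..
After op 5 (delete): buffer="lrzlia" (len 6), cursors c1@0 c3@0 c2@3, authorship 1..2..
After op 6 (move_right): buffer="lrzlia" (len 6), cursors c1@1 c3@1 c2@4, authorship 1..2..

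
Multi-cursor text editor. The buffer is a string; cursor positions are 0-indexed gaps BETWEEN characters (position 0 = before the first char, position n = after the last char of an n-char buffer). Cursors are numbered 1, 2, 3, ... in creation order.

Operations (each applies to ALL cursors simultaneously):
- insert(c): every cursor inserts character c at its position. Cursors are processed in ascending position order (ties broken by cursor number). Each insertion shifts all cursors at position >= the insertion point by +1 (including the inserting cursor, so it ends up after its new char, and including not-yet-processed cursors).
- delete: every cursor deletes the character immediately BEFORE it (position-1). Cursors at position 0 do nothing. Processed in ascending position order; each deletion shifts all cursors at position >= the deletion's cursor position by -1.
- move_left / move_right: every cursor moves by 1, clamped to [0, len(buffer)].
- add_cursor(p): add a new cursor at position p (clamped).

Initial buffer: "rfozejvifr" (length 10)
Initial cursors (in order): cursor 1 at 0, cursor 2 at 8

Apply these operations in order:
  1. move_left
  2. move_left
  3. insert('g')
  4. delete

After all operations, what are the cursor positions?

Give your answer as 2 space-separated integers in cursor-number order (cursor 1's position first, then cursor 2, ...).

After op 1 (move_left): buffer="rfozejvifr" (len 10), cursors c1@0 c2@7, authorship ..........
After op 2 (move_left): buffer="rfozejvifr" (len 10), cursors c1@0 c2@6, authorship ..........
After op 3 (insert('g')): buffer="grfozejgvifr" (len 12), cursors c1@1 c2@8, authorship 1......2....
After op 4 (delete): buffer="rfozejvifr" (len 10), cursors c1@0 c2@6, authorship ..........

Answer: 0 6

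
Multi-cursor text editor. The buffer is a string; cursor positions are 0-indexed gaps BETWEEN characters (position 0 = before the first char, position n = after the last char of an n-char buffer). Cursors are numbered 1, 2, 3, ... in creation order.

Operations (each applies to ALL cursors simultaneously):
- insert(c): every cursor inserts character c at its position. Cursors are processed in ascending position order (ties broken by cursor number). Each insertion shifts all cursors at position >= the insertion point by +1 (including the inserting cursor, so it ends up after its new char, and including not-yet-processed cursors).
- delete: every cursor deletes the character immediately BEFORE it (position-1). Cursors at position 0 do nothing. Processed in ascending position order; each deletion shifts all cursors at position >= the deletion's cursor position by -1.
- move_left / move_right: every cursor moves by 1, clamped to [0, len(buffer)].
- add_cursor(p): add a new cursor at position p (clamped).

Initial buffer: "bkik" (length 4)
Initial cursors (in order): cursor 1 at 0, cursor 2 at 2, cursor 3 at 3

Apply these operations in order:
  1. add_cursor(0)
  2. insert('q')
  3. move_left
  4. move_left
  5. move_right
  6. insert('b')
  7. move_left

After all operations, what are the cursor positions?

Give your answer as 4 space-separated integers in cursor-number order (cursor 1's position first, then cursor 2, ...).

After op 1 (add_cursor(0)): buffer="bkik" (len 4), cursors c1@0 c4@0 c2@2 c3@3, authorship ....
After op 2 (insert('q')): buffer="qqbkqiqk" (len 8), cursors c1@2 c4@2 c2@5 c3@7, authorship 14..2.3.
After op 3 (move_left): buffer="qqbkqiqk" (len 8), cursors c1@1 c4@1 c2@4 c3@6, authorship 14..2.3.
After op 4 (move_left): buffer="qqbkqiqk" (len 8), cursors c1@0 c4@0 c2@3 c3@5, authorship 14..2.3.
After op 5 (move_right): buffer="qqbkqiqk" (len 8), cursors c1@1 c4@1 c2@4 c3@6, authorship 14..2.3.
After op 6 (insert('b')): buffer="qbbqbkbqibqk" (len 12), cursors c1@3 c4@3 c2@7 c3@10, authorship 1144..22.33.
After op 7 (move_left): buffer="qbbqbkbqibqk" (len 12), cursors c1@2 c4@2 c2@6 c3@9, authorship 1144..22.33.

Answer: 2 6 9 2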